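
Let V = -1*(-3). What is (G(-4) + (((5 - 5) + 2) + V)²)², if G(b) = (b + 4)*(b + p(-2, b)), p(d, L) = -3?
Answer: 625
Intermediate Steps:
G(b) = (-3 + b)*(4 + b) (G(b) = (b + 4)*(b - 3) = (4 + b)*(-3 + b) = (-3 + b)*(4 + b))
V = 3
(G(-4) + (((5 - 5) + 2) + V)²)² = ((-12 - 4 + (-4)²) + (((5 - 5) + 2) + 3)²)² = ((-12 - 4 + 16) + ((0 + 2) + 3)²)² = (0 + (2 + 3)²)² = (0 + 5²)² = (0 + 25)² = 25² = 625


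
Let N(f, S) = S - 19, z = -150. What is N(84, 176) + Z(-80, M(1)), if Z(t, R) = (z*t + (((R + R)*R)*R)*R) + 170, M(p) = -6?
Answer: 14919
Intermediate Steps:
Z(t, R) = 170 - 150*t + 2*R⁴ (Z(t, R) = (-150*t + (((R + R)*R)*R)*R) + 170 = (-150*t + (((2*R)*R)*R)*R) + 170 = (-150*t + ((2*R²)*R)*R) + 170 = (-150*t + (2*R³)*R) + 170 = (-150*t + 2*R⁴) + 170 = 170 - 150*t + 2*R⁴)
N(f, S) = -19 + S
N(84, 176) + Z(-80, M(1)) = (-19 + 176) + (170 - 150*(-80) + 2*(-6)⁴) = 157 + (170 + 12000 + 2*1296) = 157 + (170 + 12000 + 2592) = 157 + 14762 = 14919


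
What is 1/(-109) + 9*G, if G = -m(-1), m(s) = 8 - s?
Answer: -8830/109 ≈ -81.009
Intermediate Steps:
G = -9 (G = -(8 - 1*(-1)) = -(8 + 1) = -1*9 = -9)
1/(-109) + 9*G = 1/(-109) + 9*(-9) = -1/109 - 81 = -8830/109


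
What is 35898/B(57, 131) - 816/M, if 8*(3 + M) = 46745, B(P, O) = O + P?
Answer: 837981597/4391774 ≈ 190.81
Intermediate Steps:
M = 46721/8 (M = -3 + (⅛)*46745 = -3 + 46745/8 = 46721/8 ≈ 5840.1)
35898/B(57, 131) - 816/M = 35898/(131 + 57) - 816/46721/8 = 35898/188 - 816*8/46721 = 35898*(1/188) - 6528/46721 = 17949/94 - 6528/46721 = 837981597/4391774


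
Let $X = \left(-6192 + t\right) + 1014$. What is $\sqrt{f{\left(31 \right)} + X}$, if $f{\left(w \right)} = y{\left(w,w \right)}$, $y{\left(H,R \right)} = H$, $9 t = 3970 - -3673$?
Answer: $\frac{2 i \sqrt{9670}}{3} \approx 65.557 i$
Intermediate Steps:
$t = \frac{7643}{9}$ ($t = \frac{3970 - -3673}{9} = \frac{3970 + 3673}{9} = \frac{1}{9} \cdot 7643 = \frac{7643}{9} \approx 849.22$)
$f{\left(w \right)} = w$
$X = - \frac{38959}{9}$ ($X = \left(-6192 + \frac{7643}{9}\right) + 1014 = - \frac{48085}{9} + 1014 = - \frac{38959}{9} \approx -4328.8$)
$\sqrt{f{\left(31 \right)} + X} = \sqrt{31 - \frac{38959}{9}} = \sqrt{- \frac{38680}{9}} = \frac{2 i \sqrt{9670}}{3}$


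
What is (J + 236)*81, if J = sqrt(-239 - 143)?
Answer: 19116 + 81*I*sqrt(382) ≈ 19116.0 + 1583.1*I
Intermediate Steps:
J = I*sqrt(382) (J = sqrt(-382) = I*sqrt(382) ≈ 19.545*I)
(J + 236)*81 = (I*sqrt(382) + 236)*81 = (236 + I*sqrt(382))*81 = 19116 + 81*I*sqrt(382)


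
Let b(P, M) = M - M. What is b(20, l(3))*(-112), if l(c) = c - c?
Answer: 0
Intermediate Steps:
l(c) = 0
b(P, M) = 0
b(20, l(3))*(-112) = 0*(-112) = 0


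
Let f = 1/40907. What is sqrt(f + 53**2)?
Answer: 2*sqrt(1175132975487)/40907 ≈ 53.000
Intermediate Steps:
f = 1/40907 ≈ 2.4446e-5
sqrt(f + 53**2) = sqrt(1/40907 + 53**2) = sqrt(1/40907 + 2809) = sqrt(114907764/40907) = 2*sqrt(1175132975487)/40907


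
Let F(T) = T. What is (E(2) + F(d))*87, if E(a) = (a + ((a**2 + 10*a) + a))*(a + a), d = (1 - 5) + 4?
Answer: 9744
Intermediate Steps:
d = 0 (d = -4 + 4 = 0)
E(a) = 2*a*(a**2 + 12*a) (E(a) = (a + (a**2 + 11*a))*(2*a) = (a**2 + 12*a)*(2*a) = 2*a*(a**2 + 12*a))
(E(2) + F(d))*87 = (2*2**2*(12 + 2) + 0)*87 = (2*4*14 + 0)*87 = (112 + 0)*87 = 112*87 = 9744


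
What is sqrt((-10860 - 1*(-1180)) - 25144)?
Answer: 2*I*sqrt(8706) ≈ 186.61*I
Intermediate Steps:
sqrt((-10860 - 1*(-1180)) - 25144) = sqrt((-10860 + 1180) - 25144) = sqrt(-9680 - 25144) = sqrt(-34824) = 2*I*sqrt(8706)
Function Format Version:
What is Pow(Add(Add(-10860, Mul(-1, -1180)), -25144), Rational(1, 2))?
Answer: Mul(2, I, Pow(8706, Rational(1, 2))) ≈ Mul(186.61, I)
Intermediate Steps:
Pow(Add(Add(-10860, Mul(-1, -1180)), -25144), Rational(1, 2)) = Pow(Add(Add(-10860, 1180), -25144), Rational(1, 2)) = Pow(Add(-9680, -25144), Rational(1, 2)) = Pow(-34824, Rational(1, 2)) = Mul(2, I, Pow(8706, Rational(1, 2)))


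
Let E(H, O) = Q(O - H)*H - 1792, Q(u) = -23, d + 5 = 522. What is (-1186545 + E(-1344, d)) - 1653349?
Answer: -2810774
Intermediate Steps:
d = 517 (d = -5 + 522 = 517)
E(H, O) = -1792 - 23*H (E(H, O) = -23*H - 1792 = -1792 - 23*H)
(-1186545 + E(-1344, d)) - 1653349 = (-1186545 + (-1792 - 23*(-1344))) - 1653349 = (-1186545 + (-1792 + 30912)) - 1653349 = (-1186545 + 29120) - 1653349 = -1157425 - 1653349 = -2810774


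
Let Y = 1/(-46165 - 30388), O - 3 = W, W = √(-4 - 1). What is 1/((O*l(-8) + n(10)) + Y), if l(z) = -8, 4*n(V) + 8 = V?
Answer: -550874316258/20446816743569 + 187531577888*I*√5/20446816743569 ≈ -0.026942 + 0.020508*I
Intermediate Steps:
n(V) = -2 + V/4
W = I*√5 (W = √(-5) = I*√5 ≈ 2.2361*I)
O = 3 + I*√5 ≈ 3.0 + 2.2361*I
Y = -1/76553 (Y = 1/(-76553) = -1/76553 ≈ -1.3063e-5)
1/((O*l(-8) + n(10)) + Y) = 1/(((3 + I*√5)*(-8) + (-2 + (¼)*10)) - 1/76553) = 1/(((-24 - 8*I*√5) + (-2 + 5/2)) - 1/76553) = 1/(((-24 - 8*I*√5) + ½) - 1/76553) = 1/((-47/2 - 8*I*√5) - 1/76553) = 1/(-3597993/153106 - 8*I*√5)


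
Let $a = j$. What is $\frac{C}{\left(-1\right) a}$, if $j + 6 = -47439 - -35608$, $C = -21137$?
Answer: $- \frac{21137}{11837} \approx -1.7857$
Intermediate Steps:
$j = -11837$ ($j = -6 - 11831 = -11837$)
$a = -11837$
$\frac{C}{\left(-1\right) a} = - \frac{21137}{\left(-1\right) \left(-11837\right)} = - \frac{21137}{11837}$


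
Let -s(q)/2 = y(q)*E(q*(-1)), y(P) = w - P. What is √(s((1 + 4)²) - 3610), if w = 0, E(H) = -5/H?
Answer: 60*I ≈ 60.0*I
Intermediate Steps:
y(P) = -P (y(P) = 0 - P = -P)
s(q) = 10 (s(q) = -2*(-q)*(-5*(-1/q)) = -2*(-q)*(-(-5)/q) = -2*(-q)*5/q = -2*(-5) = 10)
√(s((1 + 4)²) - 3610) = √(10 - 3610) = √(-3600) = 60*I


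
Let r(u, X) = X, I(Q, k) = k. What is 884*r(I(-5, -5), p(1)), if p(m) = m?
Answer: 884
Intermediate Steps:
884*r(I(-5, -5), p(1)) = 884*1 = 884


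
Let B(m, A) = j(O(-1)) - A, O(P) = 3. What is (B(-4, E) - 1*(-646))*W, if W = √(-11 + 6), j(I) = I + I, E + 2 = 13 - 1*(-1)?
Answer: 640*I*√5 ≈ 1431.1*I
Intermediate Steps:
E = 12 (E = -2 + (13 - 1*(-1)) = -2 + (13 + 1) = -2 + 14 = 12)
j(I) = 2*I
W = I*√5 (W = √(-5) = I*√5 ≈ 2.2361*I)
B(m, A) = 6 - A (B(m, A) = 2*3 - A = 6 - A)
(B(-4, E) - 1*(-646))*W = ((6 - 1*12) - 1*(-646))*(I*√5) = ((6 - 12) + 646)*(I*√5) = (-6 + 646)*(I*√5) = 640*(I*√5) = 640*I*√5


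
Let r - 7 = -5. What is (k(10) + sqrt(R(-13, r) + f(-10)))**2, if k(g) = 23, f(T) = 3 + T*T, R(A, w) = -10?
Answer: (23 + sqrt(93))**2 ≈ 1065.6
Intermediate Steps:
r = 2 (r = 7 - 5 = 2)
f(T) = 3 + T**2
(k(10) + sqrt(R(-13, r) + f(-10)))**2 = (23 + sqrt(-10 + (3 + (-10)**2)))**2 = (23 + sqrt(-10 + (3 + 100)))**2 = (23 + sqrt(-10 + 103))**2 = (23 + sqrt(93))**2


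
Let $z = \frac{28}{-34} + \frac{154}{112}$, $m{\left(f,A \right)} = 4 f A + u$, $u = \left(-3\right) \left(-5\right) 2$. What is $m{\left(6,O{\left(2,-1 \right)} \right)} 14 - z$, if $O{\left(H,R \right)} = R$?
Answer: $\frac{11349}{136} \approx 83.448$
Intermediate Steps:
$u = 30$ ($u = 15 \cdot 2 = 30$)
$m{\left(f,A \right)} = 30 + 4 A f$ ($m{\left(f,A \right)} = 4 f A + 30 = 4 A f + 30 = 30 + 4 A f$)
$z = \frac{75}{136}$ ($z = 28 \left(- \frac{1}{34}\right) + 154 \cdot \frac{1}{112} = - \frac{14}{17} + \frac{11}{8} = \frac{75}{136} \approx 0.55147$)
$m{\left(6,O{\left(2,-1 \right)} \right)} 14 - z = \left(30 + 4 \left(-1\right) 6\right) 14 - \frac{75}{136} = \left(30 - 24\right) 14 - \frac{75}{136} = 6 \cdot 14 - \frac{75}{136} = 84 - \frac{75}{136} = \frac{11349}{136}$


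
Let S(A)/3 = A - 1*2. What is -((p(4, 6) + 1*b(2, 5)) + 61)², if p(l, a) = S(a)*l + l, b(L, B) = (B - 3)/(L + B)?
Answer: -628849/49 ≈ -12834.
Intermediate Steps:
S(A) = -6 + 3*A (S(A) = 3*(A - 1*2) = 3*(A - 2) = 3*(-2 + A) = -6 + 3*A)
b(L, B) = (-3 + B)/(B + L)
p(l, a) = l + l*(-6 + 3*a) (p(l, a) = (-6 + 3*a)*l + l = l*(-6 + 3*a) + l = l + l*(-6 + 3*a))
-((p(4, 6) + 1*b(2, 5)) + 61)² = -((4*(-5 + 3*6) + 1*((-3 + 5)/(5 + 2))) + 61)² = -((4*(-5 + 18) + 1*(2/7)) + 61)² = -((4*13 + 1*((⅐)*2)) + 61)² = -((52 + 1*(2/7)) + 61)² = -((52 + 2/7) + 61)² = -(366/7 + 61)² = -(793/7)² = -1*628849/49 = -628849/49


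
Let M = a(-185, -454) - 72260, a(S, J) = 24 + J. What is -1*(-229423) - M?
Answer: 302113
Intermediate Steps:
M = -72690 (M = (24 - 454) - 72260 = -430 - 72260 = -72690)
-1*(-229423) - M = -1*(-229423) - 1*(-72690) = 229423 + 72690 = 302113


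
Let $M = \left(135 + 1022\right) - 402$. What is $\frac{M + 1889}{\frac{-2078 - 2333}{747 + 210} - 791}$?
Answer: $- \frac{115014}{34609} \approx -3.3232$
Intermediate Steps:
$M = 755$ ($M = 1157 - 402 = 755$)
$\frac{M + 1889}{\frac{-2078 - 2333}{747 + 210} - 791} = \frac{755 + 1889}{\frac{-2078 - 2333}{747 + 210} - 791} = \frac{2644}{- \frac{4411}{957} - 791} = \frac{2644}{\left(-4411\right) \frac{1}{957} - 791} = \frac{2644}{- \frac{401}{87} - 791} = \frac{2644}{- \frac{69218}{87}} = 2644 \left(- \frac{87}{69218}\right) = - \frac{115014}{34609}$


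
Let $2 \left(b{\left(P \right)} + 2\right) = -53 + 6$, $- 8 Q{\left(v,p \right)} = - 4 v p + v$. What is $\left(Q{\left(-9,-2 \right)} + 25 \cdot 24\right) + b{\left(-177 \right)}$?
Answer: $\frac{4677}{8} \approx 584.63$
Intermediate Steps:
$Q{\left(v,p \right)} = - \frac{v}{8} + \frac{p v}{2}$ ($Q{\left(v,p \right)} = - \frac{- 4 v p + v}{8} = - \frac{- 4 p v + v}{8} = - \frac{v - 4 p v}{8} = - \frac{v}{8} + \frac{p v}{2}$)
$b{\left(P \right)} = - \frac{51}{2}$ ($b{\left(P \right)} = -2 + \frac{-53 + 6}{2} = -2 + \frac{1}{2} \left(-47\right) = -2 - \frac{47}{2} = - \frac{51}{2}$)
$\left(Q{\left(-9,-2 \right)} + 25 \cdot 24\right) + b{\left(-177 \right)} = \left(\frac{1}{8} \left(-9\right) \left(-1 + 4 \left(-2\right)\right) + 25 \cdot 24\right) - \frac{51}{2} = \left(\frac{1}{8} \left(-9\right) \left(-1 - 8\right) + 600\right) - \frac{51}{2} = \left(\frac{1}{8} \left(-9\right) \left(-9\right) + 600\right) - \frac{51}{2} = \left(\frac{81}{8} + 600\right) - \frac{51}{2} = \frac{4881}{8} - \frac{51}{2} = \frac{4677}{8}$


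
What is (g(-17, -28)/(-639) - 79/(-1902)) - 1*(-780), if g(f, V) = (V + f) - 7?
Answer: 316048075/405126 ≈ 780.12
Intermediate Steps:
g(f, V) = -7 + V + f
(g(-17, -28)/(-639) - 79/(-1902)) - 1*(-780) = ((-7 - 28 - 17)/(-639) - 79/(-1902)) - 1*(-780) = (-52*(-1/639) - 79*(-1/1902)) + 780 = (52/639 + 79/1902) + 780 = 49795/405126 + 780 = 316048075/405126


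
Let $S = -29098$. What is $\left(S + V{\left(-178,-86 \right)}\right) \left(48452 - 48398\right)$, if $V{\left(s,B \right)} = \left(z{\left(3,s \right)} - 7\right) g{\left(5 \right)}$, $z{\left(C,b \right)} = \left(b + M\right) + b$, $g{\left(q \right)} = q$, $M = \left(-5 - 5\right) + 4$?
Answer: $-1670922$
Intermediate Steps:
$M = -6$ ($M = -10 + 4 = -6$)
$z{\left(C,b \right)} = -6 + 2 b$ ($z{\left(C,b \right)} = \left(b - 6\right) + b = \left(-6 + b\right) + b = -6 + 2 b$)
$V{\left(s,B \right)} = -65 + 10 s$ ($V{\left(s,B \right)} = \left(\left(-6 + 2 s\right) - 7\right) 5 = \left(-13 + 2 s\right) 5 = -65 + 10 s$)
$\left(S + V{\left(-178,-86 \right)}\right) \left(48452 - 48398\right) = \left(-29098 + \left(-65 + 10 \left(-178\right)\right)\right) \left(48452 - 48398\right) = \left(-29098 - 1845\right) 54 = \left(-30943\right) 54 = -1670922$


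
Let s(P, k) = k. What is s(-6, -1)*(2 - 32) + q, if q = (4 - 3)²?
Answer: 31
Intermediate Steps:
q = 1 (q = 1² = 1)
s(-6, -1)*(2 - 32) + q = -(2 - 32) + 1 = -1*(-30) + 1 = 30 + 1 = 31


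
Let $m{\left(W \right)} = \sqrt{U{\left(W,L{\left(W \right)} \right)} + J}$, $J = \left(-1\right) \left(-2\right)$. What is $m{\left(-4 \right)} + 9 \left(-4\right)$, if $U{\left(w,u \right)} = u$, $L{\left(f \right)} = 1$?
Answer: $-36 + \sqrt{3} \approx -34.268$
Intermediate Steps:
$J = 2$
$m{\left(W \right)} = \sqrt{3}$ ($m{\left(W \right)} = \sqrt{1 + 2} = \sqrt{3}$)
$m{\left(-4 \right)} + 9 \left(-4\right) = \sqrt{3} + 9 \left(-4\right) = \sqrt{3} - 36 = -36 + \sqrt{3}$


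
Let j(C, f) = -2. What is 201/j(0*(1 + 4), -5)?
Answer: -201/2 ≈ -100.50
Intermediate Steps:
201/j(0*(1 + 4), -5) = 201/(-2) = 201*(-½) = -201/2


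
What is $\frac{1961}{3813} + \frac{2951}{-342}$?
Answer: $- \frac{3527167}{434682} \approx -8.1144$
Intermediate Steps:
$\frac{1961}{3813} + \frac{2951}{-342} = 1961 \cdot \frac{1}{3813} + 2951 \left(- \frac{1}{342}\right) = \frac{1961}{3813} - \frac{2951}{342} = - \frac{3527167}{434682}$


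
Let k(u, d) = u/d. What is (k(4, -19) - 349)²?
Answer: 44023225/361 ≈ 1.2195e+5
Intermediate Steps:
(k(4, -19) - 349)² = (4/(-19) - 349)² = (4*(-1/19) - 349)² = (-4/19 - 349)² = (-6635/19)² = 44023225/361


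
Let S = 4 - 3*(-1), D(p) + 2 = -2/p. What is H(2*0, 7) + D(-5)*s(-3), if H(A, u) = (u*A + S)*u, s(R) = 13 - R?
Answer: 117/5 ≈ 23.400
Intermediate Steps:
D(p) = -2 - 2/p
S = 7 (S = 4 + 3 = 7)
H(A, u) = u*(7 + A*u) (H(A, u) = (u*A + 7)*u = (A*u + 7)*u = (7 + A*u)*u = u*(7 + A*u))
H(2*0, 7) + D(-5)*s(-3) = 7*(7 + (2*0)*7) + (-2 - 2/(-5))*(13 - 1*(-3)) = 7*(7 + 0*7) + (-2 - 2*(-⅕))*(13 + 3) = 7*(7 + 0) + (-2 + ⅖)*16 = 7*7 - 8/5*16 = 49 - 128/5 = 117/5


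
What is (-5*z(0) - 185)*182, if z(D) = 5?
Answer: -38220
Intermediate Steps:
(-5*z(0) - 185)*182 = (-5*5 - 185)*182 = (-25 - 185)*182 = -210*182 = -38220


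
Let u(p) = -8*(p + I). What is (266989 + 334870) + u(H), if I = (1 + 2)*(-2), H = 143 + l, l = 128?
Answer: 599739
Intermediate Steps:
H = 271 (H = 143 + 128 = 271)
I = -6 (I = 3*(-2) = -6)
u(p) = 48 - 8*p (u(p) = -8*(p - 6) = -8*(-6 + p) = 48 - 8*p)
(266989 + 334870) + u(H) = (266989 + 334870) + (48 - 8*271) = 601859 + (48 - 2168) = 601859 - 2120 = 599739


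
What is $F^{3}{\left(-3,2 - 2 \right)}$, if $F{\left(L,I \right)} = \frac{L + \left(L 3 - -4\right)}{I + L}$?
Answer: $\frac{512}{27} \approx 18.963$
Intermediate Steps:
$F{\left(L,I \right)} = \frac{4 + 4 L}{I + L}$ ($F{\left(L,I \right)} = \frac{L + \left(3 L + 4\right)}{I + L} = \frac{L + \left(4 + 3 L\right)}{I + L} = \frac{4 + 4 L}{I + L}$)
$F^{3}{\left(-3,2 - 2 \right)} = \left(\frac{4 \left(1 - 3\right)}{\left(2 - 2\right) - 3}\right)^{3} = \left(4 \frac{1}{\left(2 - 2\right) - 3} \left(-2\right)\right)^{3} = \left(4 \frac{1}{0 - 3} \left(-2\right)\right)^{3} = \left(4 \frac{1}{-3} \left(-2\right)\right)^{3} = \left(4 \left(- \frac{1}{3}\right) \left(-2\right)\right)^{3} = \left(\frac{8}{3}\right)^{3} = \frac{512}{27}$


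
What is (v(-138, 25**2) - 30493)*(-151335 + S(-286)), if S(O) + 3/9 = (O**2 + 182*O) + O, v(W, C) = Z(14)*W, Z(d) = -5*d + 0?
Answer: 7617211456/3 ≈ 2.5391e+9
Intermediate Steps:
Z(d) = -5*d
v(W, C) = -70*W (v(W, C) = (-5*14)*W = -70*W)
S(O) = -1/3 + O**2 + 183*O (S(O) = -1/3 + ((O**2 + 182*O) + O) = -1/3 + (O**2 + 183*O) = -1/3 + O**2 + 183*O)
(v(-138, 25**2) - 30493)*(-151335 + S(-286)) = (-70*(-138) - 30493)*(-151335 + (-1/3 + (-286)**2 + 183*(-286))) = (9660 - 30493)*(-151335 + (-1/3 + 81796 - 52338)) = -20833*(-151335 + 88373/3) = -20833*(-365632/3) = 7617211456/3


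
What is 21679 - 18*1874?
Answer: -12053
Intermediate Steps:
21679 - 18*1874 = 21679 - 33732 = -12053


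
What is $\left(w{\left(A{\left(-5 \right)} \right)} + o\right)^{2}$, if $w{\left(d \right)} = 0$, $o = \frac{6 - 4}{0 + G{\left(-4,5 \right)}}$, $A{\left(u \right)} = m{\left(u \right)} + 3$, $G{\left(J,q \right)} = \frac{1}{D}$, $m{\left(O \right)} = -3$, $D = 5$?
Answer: $100$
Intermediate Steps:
$G{\left(J,q \right)} = \frac{1}{5}$
$A{\left(u \right)} = 0$ ($A{\left(u \right)} = -3 + 3 = 0$)
$o = 10$ ($o = \frac{6 - 4}{0 + \frac{1}{5}} = 2 \frac{1}{\frac{1}{5}} = 2 \cdot 5 = 10$)
$\left(w{\left(A{\left(-5 \right)} \right)} + o\right)^{2} = \left(0 + 10\right)^{2} = 10^{2} = 100$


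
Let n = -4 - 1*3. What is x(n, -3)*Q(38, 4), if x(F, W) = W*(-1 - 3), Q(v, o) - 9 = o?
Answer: 156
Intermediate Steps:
n = -7 (n = -4 - 3 = -7)
Q(v, o) = 9 + o
x(F, W) = -4*W (x(F, W) = W*(-4) = -4*W)
x(n, -3)*Q(38, 4) = (-4*(-3))*(9 + 4) = 12*13 = 156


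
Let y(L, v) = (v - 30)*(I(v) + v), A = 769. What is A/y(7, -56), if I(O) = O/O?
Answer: 769/4730 ≈ 0.16258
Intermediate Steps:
I(O) = 1
y(L, v) = (1 + v)*(-30 + v) (y(L, v) = (v - 30)*(1 + v) = (-30 + v)*(1 + v) = (1 + v)*(-30 + v))
A/y(7, -56) = 769/(-30 + (-56)² - 29*(-56)) = 769/(-30 + 3136 + 1624) = 769/4730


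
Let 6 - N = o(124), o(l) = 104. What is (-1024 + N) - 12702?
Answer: -13824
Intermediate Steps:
N = -98 (N = 6 - 1*104 = 6 - 104 = -98)
(-1024 + N) - 12702 = (-1024 - 98) - 12702 = -1122 - 12702 = -13824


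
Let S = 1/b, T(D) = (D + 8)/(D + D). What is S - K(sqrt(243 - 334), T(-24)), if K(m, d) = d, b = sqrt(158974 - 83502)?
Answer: -1/3 + sqrt(4717)/18868 ≈ -0.32969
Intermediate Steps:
b = 4*sqrt(4717) (b = sqrt(75472) = 4*sqrt(4717) ≈ 274.72)
T(D) = (8 + D)/(2*D) (T(D) = (8 + D)/((2*D)) = (8 + D)*(1/(2*D)) = (8 + D)/(2*D))
S = sqrt(4717)/18868 (S = 1/(4*sqrt(4717)) = sqrt(4717)/18868 ≈ 0.0036400)
S - K(sqrt(243 - 334), T(-24)) = sqrt(4717)/18868 - (8 - 24)/(2*(-24)) = sqrt(4717)/18868 - (-1)*(-16)/(2*24) = sqrt(4717)/18868 - 1*1/3 = sqrt(4717)/18868 - 1/3 = -1/3 + sqrt(4717)/18868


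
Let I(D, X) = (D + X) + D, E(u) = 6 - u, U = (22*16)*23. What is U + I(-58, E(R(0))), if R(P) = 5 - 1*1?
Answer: 7982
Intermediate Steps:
R(P) = 4 (R(P) = 5 - 1 = 4)
U = 8096 (U = 352*23 = 8096)
I(D, X) = X + 2*D
U + I(-58, E(R(0))) = 8096 + ((6 - 1*4) + 2*(-58)) = 8096 + ((6 - 4) - 116) = 8096 + (2 - 116) = 8096 - 114 = 7982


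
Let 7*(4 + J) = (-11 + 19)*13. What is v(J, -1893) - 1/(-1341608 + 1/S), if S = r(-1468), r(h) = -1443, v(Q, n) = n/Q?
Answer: -25653145401927/147131466220 ≈ -174.36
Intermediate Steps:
J = 76/7 (J = -4 + ((-11 + 19)*13)/7 = -4 + (8*13)/7 = -4 + (⅐)*104 = -4 + 104/7 = 76/7 ≈ 10.857)
S = -1443
v(J, -1893) - 1/(-1341608 + 1/S) = -1893/76/7 - 1/(-1341608 + 1/(-1443)) = -1893*7/76 - 1/(-1341608 - 1/1443) = -13251/76 - 1/(-1935940345/1443) = -13251/76 - 1*(-1443/1935940345) = -13251/76 + 1443/1935940345 = -25653145401927/147131466220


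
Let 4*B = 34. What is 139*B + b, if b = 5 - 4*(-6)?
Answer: 2421/2 ≈ 1210.5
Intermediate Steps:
B = 17/2 (B = (¼)*34 = 17/2 ≈ 8.5000)
b = 29 (b = 5 + 24 = 29)
139*B + b = 139*(17/2) + 29 = 2363/2 + 29 = 2421/2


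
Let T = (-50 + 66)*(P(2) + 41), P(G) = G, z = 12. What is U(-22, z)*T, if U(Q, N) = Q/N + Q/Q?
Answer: -1720/3 ≈ -573.33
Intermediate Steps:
U(Q, N) = 1 + Q/N (U(Q, N) = Q/N + 1 = 1 + Q/N)
T = 688 (T = (-50 + 66)*(2 + 41) = 16*43 = 688)
U(-22, z)*T = ((12 - 22)/12)*688 = ((1/12)*(-10))*688 = -5/6*688 = -1720/3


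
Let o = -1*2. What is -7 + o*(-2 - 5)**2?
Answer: -105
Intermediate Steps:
o = -2
-7 + o*(-2 - 5)**2 = -7 - 2*(-2 - 5)**2 = -7 - 2*(-7)**2 = -7 - 2*49 = -7 - 98 = -105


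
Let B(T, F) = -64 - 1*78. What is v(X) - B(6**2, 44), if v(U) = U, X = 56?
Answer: 198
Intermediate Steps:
B(T, F) = -142 (B(T, F) = -64 - 78 = -142)
v(X) - B(6**2, 44) = 56 - 1*(-142) = 56 + 142 = 198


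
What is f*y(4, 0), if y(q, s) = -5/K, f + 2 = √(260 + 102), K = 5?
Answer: 2 - √362 ≈ -17.026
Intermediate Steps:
f = -2 + √362 (f = -2 + √(260 + 102) = -2 + √362 ≈ 17.026)
y(q, s) = -1 (y(q, s) = -5/5 = -5*⅕ = -1)
f*y(4, 0) = (-2 + √362)*(-1) = 2 - √362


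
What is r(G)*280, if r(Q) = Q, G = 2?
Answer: 560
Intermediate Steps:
r(G)*280 = 2*280 = 560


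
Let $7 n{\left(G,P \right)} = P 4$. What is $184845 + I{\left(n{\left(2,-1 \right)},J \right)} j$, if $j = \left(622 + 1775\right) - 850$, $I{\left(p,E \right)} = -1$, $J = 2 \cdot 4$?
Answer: $183298$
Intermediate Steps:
$n{\left(G,P \right)} = \frac{4 P}{7}$ ($n{\left(G,P \right)} = \frac{P 4}{7} = \frac{4 P}{7}$)
$J = 8$
$j = 1547$ ($j = 2397 - 850 = 1547$)
$184845 + I{\left(n{\left(2,-1 \right)},J \right)} j = 184845 - 1547 = 183298$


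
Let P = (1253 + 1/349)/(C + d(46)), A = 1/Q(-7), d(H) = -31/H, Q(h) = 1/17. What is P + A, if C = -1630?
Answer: 424924555/26178839 ≈ 16.232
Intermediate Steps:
Q(h) = 1/17
A = 17 (A = 1/(1/17) = 17)
P = -20115708/26178839 (P = (1253 + 1/349)/(-1630 - 31/46) = (1253 + 1/349)/(-1630 - 31*1/46) = 437298/(349*(-1630 - 31/46)) = 437298/(349*(-75011/46)) = (437298/349)*(-46/75011) = -20115708/26178839 ≈ -0.76840)
P + A = -20115708/26178839 + 17 = 424924555/26178839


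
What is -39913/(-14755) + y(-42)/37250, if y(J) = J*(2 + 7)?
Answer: 148118186/54962375 ≈ 2.6949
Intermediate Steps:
y(J) = 9*J (y(J) = J*9 = 9*J)
-39913/(-14755) + y(-42)/37250 = -39913/(-14755) + (9*(-42))/37250 = -39913*(-1/14755) - 378*1/37250 = 39913/14755 - 189/18625 = 148118186/54962375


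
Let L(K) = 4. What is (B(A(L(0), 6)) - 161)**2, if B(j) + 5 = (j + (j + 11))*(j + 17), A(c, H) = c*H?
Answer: 5076009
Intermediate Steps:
A(c, H) = H*c
B(j) = -5 + (11 + 2*j)*(17 + j) (B(j) = -5 + (j + (j + 11))*(j + 17) = -5 + (j + (11 + j))*(17 + j) = -5 + (11 + 2*j)*(17 + j))
(B(A(L(0), 6)) - 161)**2 = ((182 + 2*(6*4)**2 + 45*(6*4)) - 161)**2 = ((182 + 2*24**2 + 45*24) - 161)**2 = ((182 + 2*576 + 1080) - 161)**2 = ((182 + 1152 + 1080) - 161)**2 = (2414 - 161)**2 = 2253**2 = 5076009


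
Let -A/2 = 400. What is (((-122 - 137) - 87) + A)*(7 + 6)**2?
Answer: -193674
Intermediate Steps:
A = -800 (A = -2*400 = -800)
(((-122 - 137) - 87) + A)*(7 + 6)**2 = (((-122 - 137) - 87) - 800)*(7 + 6)**2 = ((-259 - 87) - 800)*13**2 = (-346 - 800)*169 = -1146*169 = -193674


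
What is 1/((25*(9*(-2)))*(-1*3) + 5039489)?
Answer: 1/5040839 ≈ 1.9838e-7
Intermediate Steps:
1/((25*(9*(-2)))*(-1*3) + 5039489) = 1/((25*(-18))*(-3) + 5039489) = 1/(-450*(-3) + 5039489) = 1/(1350 + 5039489) = 1/5040839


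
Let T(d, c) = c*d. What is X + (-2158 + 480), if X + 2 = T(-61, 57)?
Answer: -5157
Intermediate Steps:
X = -3479 (X = -2 + 57*(-61) = -2 - 3477 = -3479)
X + (-2158 + 480) = -3479 + (-2158 + 480) = -3479 - 1678 = -5157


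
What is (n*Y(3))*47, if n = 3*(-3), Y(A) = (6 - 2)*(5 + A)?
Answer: -13536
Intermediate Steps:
Y(A) = 20 + 4*A (Y(A) = 4*(5 + A) = 20 + 4*A)
n = -9
(n*Y(3))*47 = -9*(20 + 4*3)*47 = -9*(20 + 12)*47 = -9*32*47 = -288*47 = -13536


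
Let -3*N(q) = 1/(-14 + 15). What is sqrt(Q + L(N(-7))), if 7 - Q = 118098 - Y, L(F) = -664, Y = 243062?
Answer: sqrt(124307) ≈ 352.57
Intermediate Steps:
N(q) = -1/3 (N(q) = -1/(3*(-14 + 15)) = -1/3/1 = -1/3*1 = -1/3)
Q = 124971 (Q = 7 - (118098 - 1*243062) = 7 - (118098 - 243062) = 7 - 1*(-124964) = 7 + 124964 = 124971)
sqrt(Q + L(N(-7))) = sqrt(124971 - 664) = sqrt(124307)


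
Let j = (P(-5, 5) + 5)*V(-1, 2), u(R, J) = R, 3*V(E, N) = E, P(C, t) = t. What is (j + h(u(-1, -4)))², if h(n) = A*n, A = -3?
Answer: ⅑ ≈ 0.11111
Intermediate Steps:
V(E, N) = E/3
j = -10/3 (j = (5 + 5)*((⅓)*(-1)) = 10*(-⅓) = -10/3 ≈ -3.3333)
h(n) = -3*n
(j + h(u(-1, -4)))² = (-10/3 - 3*(-1))² = (-10/3 + 3)² = (-⅓)² = ⅑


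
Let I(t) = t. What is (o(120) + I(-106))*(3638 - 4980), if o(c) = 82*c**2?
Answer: -1584491348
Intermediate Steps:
(o(120) + I(-106))*(3638 - 4980) = (82*120**2 - 106)*(3638 - 4980) = (82*14400 - 106)*(-1342) = (1180800 - 106)*(-1342) = 1180694*(-1342) = -1584491348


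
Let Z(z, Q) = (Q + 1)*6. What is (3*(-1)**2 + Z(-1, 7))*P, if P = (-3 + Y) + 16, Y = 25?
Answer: 1938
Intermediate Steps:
Z(z, Q) = 6 + 6*Q (Z(z, Q) = (1 + Q)*6 = 6 + 6*Q)
P = 38 (P = (-3 + 25) + 16 = 22 + 16 = 38)
(3*(-1)**2 + Z(-1, 7))*P = (3*(-1)**2 + (6 + 6*7))*38 = (3*1 + (6 + 42))*38 = (3 + 48)*38 = 51*38 = 1938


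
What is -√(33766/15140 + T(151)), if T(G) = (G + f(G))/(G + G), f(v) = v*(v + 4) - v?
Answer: -3*√126914835/3785 ≈ -8.9292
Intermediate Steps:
f(v) = -v + v*(4 + v) (f(v) = v*(4 + v) - v = -v + v*(4 + v))
T(G) = (G + G*(3 + G))/(2*G) (T(G) = (G + G*(3 + G))/(G + G) = (G + G*(3 + G))/((2*G)) = (G + G*(3 + G))*(1/(2*G)) = (G + G*(3 + G))/(2*G))
-√(33766/15140 + T(151)) = -√(33766/15140 + (2 + (½)*151)) = -√(33766*(1/15140) + (2 + 151/2)) = -√(16883/7570 + 155/2) = -√(301779/3785) = -3*√126914835/3785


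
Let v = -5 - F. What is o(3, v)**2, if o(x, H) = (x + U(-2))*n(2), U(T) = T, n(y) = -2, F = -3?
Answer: 4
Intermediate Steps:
v = -2 (v = -5 - 1*(-3) = -5 + 3 = -2)
o(x, H) = 4 - 2*x (o(x, H) = (x - 2)*(-2) = (-2 + x)*(-2) = 4 - 2*x)
o(3, v)**2 = (4 - 2*3)**2 = (4 - 6)**2 = (-2)**2 = 4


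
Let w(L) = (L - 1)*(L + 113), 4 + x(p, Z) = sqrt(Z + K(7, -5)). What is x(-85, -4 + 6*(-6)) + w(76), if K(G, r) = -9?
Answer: 14171 + 7*I ≈ 14171.0 + 7.0*I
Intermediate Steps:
x(p, Z) = -4 + sqrt(-9 + Z) (x(p, Z) = -4 + sqrt(Z - 9) = -4 + sqrt(-9 + Z))
w(L) = (-1 + L)*(113 + L)
x(-85, -4 + 6*(-6)) + w(76) = (-4 + sqrt(-9 + (-4 + 6*(-6)))) + (-113 + 76**2 + 112*76) = (-4 + sqrt(-9 + (-4 - 36))) + (-113 + 5776 + 8512) = (-4 + sqrt(-9 - 40)) + 14175 = (-4 + sqrt(-49)) + 14175 = (-4 + 7*I) + 14175 = 14171 + 7*I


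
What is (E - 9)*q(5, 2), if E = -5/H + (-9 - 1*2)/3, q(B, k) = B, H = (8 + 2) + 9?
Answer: -3685/57 ≈ -64.649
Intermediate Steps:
H = 19 (H = 10 + 9 = 19)
E = -224/57 (E = -5/19 + (-9 - 1*2)/3 = -5*1/19 + (-9 - 2)*(⅓) = -5/19 - 11*⅓ = -5/19 - 11/3 = -224/57 ≈ -3.9298)
(E - 9)*q(5, 2) = (-224/57 - 9)*5 = -737/57*5 = -3685/57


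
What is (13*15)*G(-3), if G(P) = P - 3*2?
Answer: -1755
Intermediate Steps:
G(P) = -6 + P (G(P) = P - 6 = -6 + P)
(13*15)*G(-3) = (13*15)*(-6 - 3) = 195*(-9) = -1755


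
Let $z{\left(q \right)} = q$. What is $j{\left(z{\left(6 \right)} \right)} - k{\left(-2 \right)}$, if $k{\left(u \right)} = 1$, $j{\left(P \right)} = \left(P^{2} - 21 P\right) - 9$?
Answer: $-100$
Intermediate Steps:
$j{\left(P \right)} = -9 + P^{2} - 21 P$
$j{\left(z{\left(6 \right)} \right)} - k{\left(-2 \right)} = \left(-9 + 6^{2} - 126\right) - 1 = \left(-9 + 36 - 126\right) - 1 = -99 - 1 = -100$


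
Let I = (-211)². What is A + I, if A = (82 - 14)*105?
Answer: 51661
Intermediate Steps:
I = 44521
A = 7140 (A = 68*105 = 7140)
A + I = 7140 + 44521 = 51661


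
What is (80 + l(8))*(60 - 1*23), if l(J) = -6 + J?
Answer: 3034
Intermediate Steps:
(80 + l(8))*(60 - 1*23) = (80 + (-6 + 8))*(60 - 1*23) = (80 + 2)*(60 - 23) = 82*37 = 3034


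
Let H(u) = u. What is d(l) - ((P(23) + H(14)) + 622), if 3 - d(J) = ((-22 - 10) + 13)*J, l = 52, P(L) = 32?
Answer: 323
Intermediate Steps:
d(J) = 3 + 19*J (d(J) = 3 - ((-22 - 10) + 13)*J = 3 - (-32 + 13)*J = 3 - (-19)*J = 3 + 19*J)
d(l) - ((P(23) + H(14)) + 622) = (3 + 19*52) - ((32 + 14) + 622) = (3 + 988) - (46 + 622) = 991 - 1*668 = 991 - 668 = 323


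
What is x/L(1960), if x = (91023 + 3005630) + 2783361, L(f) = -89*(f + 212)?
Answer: -2940007/96654 ≈ -30.418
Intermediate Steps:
L(f) = -18868 - 89*f (L(f) = -89*(212 + f) = -18868 - 89*f)
x = 5880014 (x = 3096653 + 2783361 = 5880014)
x/L(1960) = 5880014/(-18868 - 89*1960) = 5880014/(-18868 - 174440) = 5880014/(-193308) = 5880014*(-1/193308) = -2940007/96654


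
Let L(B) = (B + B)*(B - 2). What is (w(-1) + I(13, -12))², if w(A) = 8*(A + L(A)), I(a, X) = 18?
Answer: 3364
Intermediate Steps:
L(B) = 2*B*(-2 + B) (L(B) = (2*B)*(-2 + B) = 2*B*(-2 + B))
w(A) = 8*A + 16*A*(-2 + A) (w(A) = 8*(A + 2*A*(-2 + A)) = 8*A + 16*A*(-2 + A))
(w(-1) + I(13, -12))² = (8*(-1)*(-3 + 2*(-1)) + 18)² = (8*(-1)*(-3 - 2) + 18)² = (8*(-1)*(-5) + 18)² = (40 + 18)² = 58² = 3364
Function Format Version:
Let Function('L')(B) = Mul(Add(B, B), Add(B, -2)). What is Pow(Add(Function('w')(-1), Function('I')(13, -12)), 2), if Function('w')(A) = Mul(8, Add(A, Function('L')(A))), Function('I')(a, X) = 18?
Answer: 3364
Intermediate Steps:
Function('L')(B) = Mul(2, B, Add(-2, B)) (Function('L')(B) = Mul(Mul(2, B), Add(-2, B)) = Mul(2, B, Add(-2, B)))
Function('w')(A) = Add(Mul(8, A), Mul(16, A, Add(-2, A))) (Function('w')(A) = Mul(8, Add(A, Mul(2, A, Add(-2, A)))) = Add(Mul(8, A), Mul(16, A, Add(-2, A))))
Pow(Add(Function('w')(-1), Function('I')(13, -12)), 2) = Pow(Add(Mul(8, -1, Add(-3, Mul(2, -1))), 18), 2) = Pow(Add(Mul(8, -1, Add(-3, -2)), 18), 2) = Pow(Add(Mul(8, -1, -5), 18), 2) = Pow(Add(40, 18), 2) = Pow(58, 2) = 3364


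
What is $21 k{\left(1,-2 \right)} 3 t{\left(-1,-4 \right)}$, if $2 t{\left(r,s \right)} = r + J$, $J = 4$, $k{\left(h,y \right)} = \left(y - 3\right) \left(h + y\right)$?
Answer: $\frac{945}{2} \approx 472.5$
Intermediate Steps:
$k{\left(h,y \right)} = \left(-3 + y\right) \left(h + y\right)$
$t{\left(r,s \right)} = 2 + \frac{r}{2}$ ($t{\left(r,s \right)} = \frac{r + 4}{2} = \frac{4 + r}{2} = 2 + \frac{r}{2}$)
$21 k{\left(1,-2 \right)} 3 t{\left(-1,-4 \right)} = 21 \left(\left(-2\right)^{2} - 3 - -6 + 1 \left(-2\right)\right) 3 \left(2 + \frac{1}{2} \left(-1\right)\right) = 21 \left(4 - 3 + 6 - 2\right) 3 \left(2 - \frac{1}{2}\right) = 21 \cdot 5 \cdot 3 \cdot \frac{3}{2} = 21 \cdot 15 \cdot \frac{3}{2} = 315 \cdot \frac{3}{2} = \frac{945}{2}$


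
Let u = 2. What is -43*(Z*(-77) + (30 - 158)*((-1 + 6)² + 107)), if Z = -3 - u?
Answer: 709973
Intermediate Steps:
Z = -5 (Z = -3 - 1*2 = -3 - 2 = -5)
-43*(Z*(-77) + (30 - 158)*((-1 + 6)² + 107)) = -43*(-5*(-77) + (30 - 158)*((-1 + 6)² + 107)) = -43*(385 - 128*(5² + 107)) = -43*(385 - 128*(25 + 107)) = -43*(385 - 128*132) = -43*(385 - 16896) = -43*(-16511) = 709973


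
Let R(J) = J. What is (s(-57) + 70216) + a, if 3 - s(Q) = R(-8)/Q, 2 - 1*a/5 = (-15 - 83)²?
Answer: 1265905/57 ≈ 22209.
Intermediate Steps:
a = -48010 (a = 10 - 5*(-15 - 83)² = 10 - 5*(-98)² = 10 - 5*9604 = 10 - 48020 = -48010)
s(Q) = 3 + 8/Q (s(Q) = 3 - (-8)/Q = 3 + 8/Q)
(s(-57) + 70216) + a = ((3 + 8/(-57)) + 70216) - 48010 = ((3 + 8*(-1/57)) + 70216) - 48010 = ((3 - 8/57) + 70216) - 48010 = (163/57 + 70216) - 48010 = 4002475/57 - 48010 = 1265905/57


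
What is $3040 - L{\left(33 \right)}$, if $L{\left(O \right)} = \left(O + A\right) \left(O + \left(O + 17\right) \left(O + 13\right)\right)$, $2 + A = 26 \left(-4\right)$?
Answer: $173349$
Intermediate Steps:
$A = -106$ ($A = -2 + 26 \left(-4\right) = -2 - 104 = -106$)
$L{\left(O \right)} = \left(-106 + O\right) \left(O + \left(13 + O\right) \left(17 + O\right)\right)$ ($L{\left(O \right)} = \left(O - 106\right) \left(O + \left(O + 17\right) \left(O + 13\right)\right) = \left(-106 + O\right) \left(O + \left(17 + O\right) \left(13 + O\right)\right) = \left(-106 + O\right) \left(O + \left(13 + O\right) \left(17 + O\right)\right)$)
$3040 - L{\left(33 \right)} = 3040 - \left(-23426 + 33^{3} - 101145 - 75 \cdot 33^{2}\right) = 3040 - \left(-23426 + 35937 - 101145 - 81675\right) = 3040 - -170309 = 3040 + 170309 = 173349$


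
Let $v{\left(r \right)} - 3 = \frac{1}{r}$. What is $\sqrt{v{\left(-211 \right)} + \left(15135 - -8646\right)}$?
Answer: $\frac{\sqrt{1058887253}}{211} \approx 154.22$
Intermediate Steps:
$v{\left(r \right)} = 3 + \frac{1}{r}$
$\sqrt{v{\left(-211 \right)} + \left(15135 - -8646\right)} = \sqrt{\left(3 + \frac{1}{-211}\right) + \left(15135 - -8646\right)} = \sqrt{\left(3 - \frac{1}{211}\right) + \left(15135 + 8646\right)} = \sqrt{\frac{632}{211} + 23781} = \sqrt{\frac{5018423}{211}} = \frac{\sqrt{1058887253}}{211}$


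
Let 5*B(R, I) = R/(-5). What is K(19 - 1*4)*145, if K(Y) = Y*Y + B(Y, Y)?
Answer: 32538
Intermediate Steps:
B(R, I) = -R/25 (B(R, I) = (R/(-5))/5 = (R*(-1/5))/5 = (-R/5)/5 = -R/25)
K(Y) = Y**2 - Y/25 (K(Y) = Y*Y - Y/25 = Y**2 - Y/25)
K(19 - 1*4)*145 = ((19 - 1*4)*(-1/25 + (19 - 1*4)))*145 = ((19 - 4)*(-1/25 + (19 - 4)))*145 = (15*(-1/25 + 15))*145 = (15*(374/25))*145 = (1122/5)*145 = 32538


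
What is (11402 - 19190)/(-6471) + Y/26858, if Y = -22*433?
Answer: 24587893/28966353 ≈ 0.84884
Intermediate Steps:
Y = -9526
(11402 - 19190)/(-6471) + Y/26858 = (11402 - 19190)/(-6471) - 9526/26858 = -7788*(-1/6471) - 9526*1/26858 = 2596/2157 - 4763/13429 = 24587893/28966353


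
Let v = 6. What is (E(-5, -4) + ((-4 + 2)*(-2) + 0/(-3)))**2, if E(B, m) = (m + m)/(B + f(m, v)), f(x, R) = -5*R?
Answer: 21904/1225 ≈ 17.881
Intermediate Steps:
E(B, m) = 2*m/(-30 + B) (E(B, m) = (m + m)/(B - 5*6) = (2*m)/(B - 30) = (2*m)/(-30 + B) = 2*m/(-30 + B))
(E(-5, -4) + ((-4 + 2)*(-2) + 0/(-3)))**2 = (2*(-4)/(-30 - 5) + ((-4 + 2)*(-2) + 0/(-3)))**2 = (2*(-4)/(-35) + (-2*(-2) + 0*(-1/3)))**2 = (2*(-4)*(-1/35) + (4 + 0))**2 = (8/35 + 4)**2 = (148/35)**2 = 21904/1225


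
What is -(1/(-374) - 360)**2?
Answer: -18128198881/139876 ≈ -1.2960e+5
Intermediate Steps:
-(1/(-374) - 360)**2 = -(-1/374 - 360)**2 = -(-134641/374)**2 = -1*18128198881/139876 = -18128198881/139876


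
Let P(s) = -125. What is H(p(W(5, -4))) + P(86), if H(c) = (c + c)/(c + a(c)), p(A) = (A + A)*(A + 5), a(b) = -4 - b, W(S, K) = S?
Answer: -175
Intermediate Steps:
p(A) = 2*A*(5 + A) (p(A) = (2*A)*(5 + A) = 2*A*(5 + A))
H(c) = -c/2 (H(c) = (c + c)/(c + (-4 - c)) = (2*c)/(-4) = (2*c)*(-¼) = -c/2)
H(p(W(5, -4))) + P(86) = -5*(5 + 5) - 125 = -5*10 - 125 = -½*100 - 125 = -50 - 125 = -175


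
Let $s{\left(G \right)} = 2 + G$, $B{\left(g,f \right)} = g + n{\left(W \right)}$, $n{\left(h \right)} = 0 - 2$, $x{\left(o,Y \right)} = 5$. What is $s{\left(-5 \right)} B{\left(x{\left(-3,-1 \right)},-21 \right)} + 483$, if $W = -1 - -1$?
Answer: $474$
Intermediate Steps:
$W = 0$ ($W = -1 + 1 = 0$)
$n{\left(h \right)} = -2$ ($n{\left(h \right)} = 0 - 2 = -2$)
$B{\left(g,f \right)} = -2 + g$ ($B{\left(g,f \right)} = g - 2 = -2 + g$)
$s{\left(-5 \right)} B{\left(x{\left(-3,-1 \right)},-21 \right)} + 483 = \left(2 - 5\right) \left(-2 + 5\right) + 483 = \left(-3\right) 3 + 483 = -9 + 483 = 474$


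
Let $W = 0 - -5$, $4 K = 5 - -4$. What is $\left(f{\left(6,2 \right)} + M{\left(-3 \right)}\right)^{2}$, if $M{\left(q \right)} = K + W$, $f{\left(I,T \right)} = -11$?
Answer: $\frac{225}{16} \approx 14.063$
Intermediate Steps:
$K = \frac{9}{4}$ ($K = \frac{5 - -4}{4} = \frac{5 + 4}{4} = \frac{1}{4} \cdot 9 = \frac{9}{4} \approx 2.25$)
$W = 5$ ($W = 0 + 5 = 5$)
$M{\left(q \right)} = \frac{29}{4}$ ($M{\left(q \right)} = \frac{9}{4} + 5 = \frac{29}{4}$)
$\left(f{\left(6,2 \right)} + M{\left(-3 \right)}\right)^{2} = \left(-11 + \frac{29}{4}\right)^{2} = \left(- \frac{15}{4}\right)^{2} = \frac{225}{16}$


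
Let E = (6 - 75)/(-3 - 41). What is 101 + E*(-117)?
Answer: -3629/44 ≈ -82.477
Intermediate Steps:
E = 69/44 (E = -69/(-44) = -69*(-1/44) = 69/44 ≈ 1.5682)
101 + E*(-117) = 101 + (69/44)*(-117) = 101 - 8073/44 = -3629/44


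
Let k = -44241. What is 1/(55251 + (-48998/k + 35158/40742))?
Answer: 901233411/49795823041958 ≈ 1.8099e-5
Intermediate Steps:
1/(55251 + (-48998/k + 35158/40742)) = 1/(55251 + (-48998/(-44241) + 35158/40742)) = 1/(55251 + (-48998*(-1/44241) + 35158*(1/40742))) = 1/(55251 + (48998/44241 + 17579/20371)) = 1/(55251 + 1775850797/901233411) = 1/(49795823041958/901233411) = 901233411/49795823041958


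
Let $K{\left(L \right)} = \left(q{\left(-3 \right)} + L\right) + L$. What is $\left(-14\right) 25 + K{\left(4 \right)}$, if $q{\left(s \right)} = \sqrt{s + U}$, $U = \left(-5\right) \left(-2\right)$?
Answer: $-342 + \sqrt{7} \approx -339.35$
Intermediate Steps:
$U = 10$
$q{\left(s \right)} = \sqrt{10 + s}$ ($q{\left(s \right)} = \sqrt{s + 10} = \sqrt{10 + s}$)
$K{\left(L \right)} = \sqrt{7} + 2 L$ ($K{\left(L \right)} = \left(\sqrt{10 - 3} + L\right) + L = \left(\sqrt{7} + L\right) + L = \left(L + \sqrt{7}\right) + L = \sqrt{7} + 2 L$)
$\left(-14\right) 25 + K{\left(4 \right)} = \left(-14\right) 25 + \left(\sqrt{7} + 2 \cdot 4\right) = -350 + \left(\sqrt{7} + 8\right) = -350 + \left(8 + \sqrt{7}\right) = -342 + \sqrt{7}$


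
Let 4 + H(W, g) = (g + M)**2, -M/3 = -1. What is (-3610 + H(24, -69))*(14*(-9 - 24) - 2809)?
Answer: -2427082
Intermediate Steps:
M = 3 (M = -3*(-1) = 3)
H(W, g) = -4 + (3 + g)**2 (H(W, g) = -4 + (g + 3)**2 = -4 + (3 + g)**2)
(-3610 + H(24, -69))*(14*(-9 - 24) - 2809) = (-3610 + (-4 + (3 - 69)**2))*(14*(-9 - 24) - 2809) = (-3610 + (-4 + (-66)**2))*(14*(-33) - 2809) = (-3610 + (-4 + 4356))*(-462 - 2809) = (-3610 + 4352)*(-3271) = 742*(-3271) = -2427082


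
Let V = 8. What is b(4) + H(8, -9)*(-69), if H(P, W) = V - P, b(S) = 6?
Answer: 6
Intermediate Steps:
H(P, W) = 8 - P
b(4) + H(8, -9)*(-69) = 6 + (8 - 1*8)*(-69) = 6 + (8 - 8)*(-69) = 6 + 0*(-69) = 6 + 0 = 6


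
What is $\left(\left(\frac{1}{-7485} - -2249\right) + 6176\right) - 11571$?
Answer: $- \frac{23547811}{7485} \approx -3146.0$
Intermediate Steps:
$\left(\left(\frac{1}{-7485} - -2249\right) + 6176\right) - 11571 = \left(\left(- \frac{1}{7485} + \left(-4886 + 7135\right)\right) + 6176\right) - 11571 = \left(\left(- \frac{1}{7485} + 2249\right) + 6176\right) - 11571 = \left(\frac{16833764}{7485} + 6176\right) - 11571 = \frac{63061124}{7485} - 11571 = - \frac{23547811}{7485}$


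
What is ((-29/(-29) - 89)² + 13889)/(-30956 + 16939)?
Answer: -21633/14017 ≈ -1.5433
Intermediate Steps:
((-29/(-29) - 89)² + 13889)/(-30956 + 16939) = ((-29*(-1/29) - 89)² + 13889)/(-14017) = ((1 - 89)² + 13889)*(-1/14017) = ((-88)² + 13889)*(-1/14017) = (7744 + 13889)*(-1/14017) = 21633*(-1/14017) = -21633/14017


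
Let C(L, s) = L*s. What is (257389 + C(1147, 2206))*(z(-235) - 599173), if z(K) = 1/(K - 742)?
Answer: -1631880363360762/977 ≈ -1.6703e+12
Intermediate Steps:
z(K) = 1/(-742 + K)
(257389 + C(1147, 2206))*(z(-235) - 599173) = (257389 + 1147*2206)*(1/(-742 - 235) - 599173) = (257389 + 2530282)*(1/(-977) - 599173) = 2787671*(-1/977 - 599173) = 2787671*(-585392022/977) = -1631880363360762/977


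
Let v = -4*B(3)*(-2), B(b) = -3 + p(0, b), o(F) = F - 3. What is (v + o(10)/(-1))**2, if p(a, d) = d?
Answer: 49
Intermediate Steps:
o(F) = -3 + F
B(b) = -3 + b
v = 0 (v = -4*(-3 + 3)*(-2) = -4*0*(-2) = 0*(-2) = 0)
(v + o(10)/(-1))**2 = (0 + (-3 + 10)/(-1))**2 = (0 + 7*(-1))**2 = (0 - 7)**2 = (-7)**2 = 49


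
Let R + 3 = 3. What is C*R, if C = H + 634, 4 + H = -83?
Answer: 0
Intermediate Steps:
R = 0 (R = -3 + 3 = 0)
H = -87 (H = -4 - 83 = -87)
C = 547 (C = -87 + 634 = 547)
C*R = 547*0 = 0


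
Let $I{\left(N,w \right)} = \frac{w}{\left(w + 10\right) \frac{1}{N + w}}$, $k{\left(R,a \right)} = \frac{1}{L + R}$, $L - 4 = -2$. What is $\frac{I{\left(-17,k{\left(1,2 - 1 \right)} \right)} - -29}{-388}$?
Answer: $- \frac{2647}{36084} \approx -0.073357$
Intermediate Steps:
$L = 2$ ($L = 4 - 2 = 2$)
$k{\left(R,a \right)} = \frac{1}{2 + R}$
$I{\left(N,w \right)} = \frac{w \left(N + w\right)}{10 + w}$ ($I{\left(N,w \right)} = \frac{w}{\left(10 + w\right) \frac{1}{N + w}} = \frac{w}{\frac{1}{N + w} \left(10 + w\right)} = w \frac{N + w}{10 + w} = \frac{w \left(N + w\right)}{10 + w}$)
$\frac{I{\left(-17,k{\left(1,2 - 1 \right)} \right)} - -29}{-388} = \frac{\frac{-17 + \frac{1}{2 + 1}}{\left(2 + 1\right) \left(10 + \frac{1}{2 + 1}\right)} - -29}{-388} = \left(\frac{-17 + \frac{1}{3}}{3 \left(10 + \frac{1}{3}\right)} + 29\right) \left(- \frac{1}{388}\right) = \left(\frac{1}{3} \frac{1}{\frac{31}{3}} \left(- \frac{50}{3}\right) + 29\right) \left(- \frac{1}{388}\right) = \left(\frac{1}{3} \cdot \frac{3}{31} \left(- \frac{50}{3}\right) + 29\right) \left(- \frac{1}{388}\right) = \left(- \frac{50}{93} + 29\right) \left(- \frac{1}{388}\right) = \frac{2647}{93} \left(- \frac{1}{388}\right) = - \frac{2647}{36084}$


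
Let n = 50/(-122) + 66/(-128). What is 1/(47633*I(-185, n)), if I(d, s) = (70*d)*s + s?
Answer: 3904/2228497377521 ≈ 1.7519e-9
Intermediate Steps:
n = -3613/3904 (n = 50*(-1/122) + 66*(-1/128) = -25/61 - 33/64 = -3613/3904 ≈ -0.92546)
I(d, s) = s + 70*d*s (I(d, s) = 70*d*s + s = s + 70*d*s)
1/(47633*I(-185, n)) = 1/(47633*((-3613*(1 + 70*(-185))/3904))) = 1/(47633*((-3613*(1 - 12950)/3904))) = 1/(47633*((-3613/3904*(-12949)))) = 1/(47633*(46784737/3904)) = (1/47633)*(3904/46784737) = 3904/2228497377521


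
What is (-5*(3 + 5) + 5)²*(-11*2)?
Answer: -26950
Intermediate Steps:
(-5*(3 + 5) + 5)²*(-11*2) = (-5*8 + 5)²*(-22) = (-40 + 5)²*(-22) = (-35)²*(-22) = 1225*(-22) = -26950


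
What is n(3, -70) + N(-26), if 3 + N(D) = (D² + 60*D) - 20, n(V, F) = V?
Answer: -904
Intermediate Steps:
N(D) = -23 + D² + 60*D (N(D) = -3 + ((D² + 60*D) - 20) = -3 + (-20 + D² + 60*D) = -23 + D² + 60*D)
n(3, -70) + N(-26) = 3 + (-23 + (-26)² + 60*(-26)) = 3 + (-23 + 676 - 1560) = 3 - 907 = -904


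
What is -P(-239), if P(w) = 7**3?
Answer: -343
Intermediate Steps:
P(w) = 343
-P(-239) = -1*343 = -343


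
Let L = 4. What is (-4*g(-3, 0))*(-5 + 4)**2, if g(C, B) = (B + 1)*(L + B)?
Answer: -16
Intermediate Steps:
g(C, B) = (1 + B)*(4 + B) (g(C, B) = (B + 1)*(4 + B) = (1 + B)*(4 + B))
(-4*g(-3, 0))*(-5 + 4)**2 = (-4*(4 + 0**2 + 5*0))*(-5 + 4)**2 = -4*(4 + 0 + 0)*(-1)**2 = -4*4*1 = -16*1 = -16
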